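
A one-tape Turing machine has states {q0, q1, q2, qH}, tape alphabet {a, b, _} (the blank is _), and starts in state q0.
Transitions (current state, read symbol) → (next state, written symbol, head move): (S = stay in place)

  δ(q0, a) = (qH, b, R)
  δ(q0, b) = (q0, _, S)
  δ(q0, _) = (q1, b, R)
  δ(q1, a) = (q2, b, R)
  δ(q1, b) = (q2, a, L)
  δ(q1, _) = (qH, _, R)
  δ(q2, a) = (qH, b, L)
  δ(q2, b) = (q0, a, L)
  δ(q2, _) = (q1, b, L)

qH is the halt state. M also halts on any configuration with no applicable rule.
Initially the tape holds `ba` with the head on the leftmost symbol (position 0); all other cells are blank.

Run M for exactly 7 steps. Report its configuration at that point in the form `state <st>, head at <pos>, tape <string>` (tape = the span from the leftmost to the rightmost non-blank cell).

state q1, head at 0, tape baab

state=q0 head=0 tape=_[b]a_   (q0,b)→(q0,_,S)
state=q0 head=0 tape=_[_]a_   (q0,_)→(q1,b,R)
state=q1 head=1 tape=_b[a]_   (q1,a)→(q2,b,R)
state=q2 head=2 tape=_bb[_]   (q2,_)→(q1,b,L)
state=q1 head=1 tape=_b[b]b   (q1,b)→(q2,a,L)
state=q2 head=0 tape=_[b]ab   (q2,b)→(q0,a,L)
state=q0 head=-1 tape=[_]aab   (q0,_)→(q1,b,R)
state=q1 head=0 tape=b[a]ab
After 7 steps: state q1, head at 0, tape baab.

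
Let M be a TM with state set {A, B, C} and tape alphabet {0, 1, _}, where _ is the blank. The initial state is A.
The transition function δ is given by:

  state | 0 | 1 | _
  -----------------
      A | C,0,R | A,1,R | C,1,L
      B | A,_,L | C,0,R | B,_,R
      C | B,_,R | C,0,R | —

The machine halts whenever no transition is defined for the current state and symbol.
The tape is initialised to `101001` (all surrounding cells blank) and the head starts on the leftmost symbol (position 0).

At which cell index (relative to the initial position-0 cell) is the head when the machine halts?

4

state=A head=0 tape=[1]01001   (A,1)→(A,1,R)
state=A head=1 tape=1[0]1001   (A,0)→(C,0,R)
state=C head=2 tape=10[1]001   (C,1)→(C,0,R)
state=C head=3 tape=100[0]01   (C,0)→(B,_,R)
state=B head=4 tape=100_[0]1   (B,0)→(A,_,L)
state=A head=3 tape=100[_]_1   (A,_)→(C,1,L)
state=C head=2 tape=10[0]1_1   (C,0)→(B,_,R)
state=B head=3 tape=10_[1]_1   (B,1)→(C,0,R)
state=C head=4 tape=10_0[_]1
At halt the head is at cell 4.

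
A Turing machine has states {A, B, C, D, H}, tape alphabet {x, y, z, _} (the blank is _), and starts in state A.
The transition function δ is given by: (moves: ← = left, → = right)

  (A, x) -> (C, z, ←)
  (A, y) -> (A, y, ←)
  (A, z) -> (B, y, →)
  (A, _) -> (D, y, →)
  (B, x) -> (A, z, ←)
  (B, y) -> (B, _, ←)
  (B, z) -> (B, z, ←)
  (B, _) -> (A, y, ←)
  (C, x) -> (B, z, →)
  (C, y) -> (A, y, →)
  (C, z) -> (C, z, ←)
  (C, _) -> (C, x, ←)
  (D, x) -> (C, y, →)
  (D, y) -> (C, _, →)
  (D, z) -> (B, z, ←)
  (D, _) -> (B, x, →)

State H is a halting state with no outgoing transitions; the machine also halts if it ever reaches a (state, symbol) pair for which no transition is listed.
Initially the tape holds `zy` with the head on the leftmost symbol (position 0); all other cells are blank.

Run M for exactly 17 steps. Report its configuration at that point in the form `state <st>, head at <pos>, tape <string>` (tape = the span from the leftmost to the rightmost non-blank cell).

A | ___[z]y   read z → write y, move →, go to B
B | ___y[y]   read y → write _, move ←, go to B
B | ___[y]_   read y → write _, move ←, go to B
B | __[_]__   read _ → write y, move ←, go to A
A | _[_]y__   read _ → write y, move →, go to D
D | _y[y]__   read y → write _, move →, go to C
C | _y_[_]_   read _ → write x, move ←, go to C
C | _y[_]x_   read _ → write x, move ←, go to C
C | _[y]xx_   read y → write y, move →, go to A
A | _y[x]x_   read x → write z, move ←, go to C
C | _[y]zx_   read y → write y, move →, go to A
A | _y[z]x_   read z → write y, move →, go to B
B | _yy[x]_   read x → write z, move ←, go to A
A | _y[y]z_   read y → write y, move ←, go to A
A | _[y]yz_   read y → write y, move ←, go to A
A | [_]yyz_   read _ → write y, move →, go to D
D | y[y]yz_   read y → write _, move →, go to C
C | y_[y]z_
After 17 steps: state C, head at -1, tape y_yz.

state C, head at -1, tape y_yz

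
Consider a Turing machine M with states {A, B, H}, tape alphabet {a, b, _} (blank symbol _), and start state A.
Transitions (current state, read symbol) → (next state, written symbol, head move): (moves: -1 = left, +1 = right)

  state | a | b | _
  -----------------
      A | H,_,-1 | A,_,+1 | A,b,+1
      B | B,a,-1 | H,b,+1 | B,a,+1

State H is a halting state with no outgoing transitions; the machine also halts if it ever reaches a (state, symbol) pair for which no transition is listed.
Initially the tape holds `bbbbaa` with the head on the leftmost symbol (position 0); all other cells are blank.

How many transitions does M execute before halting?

5

A | [b]bbbaa   read b → write _, move +1, go to A
A | _[b]bbaa   read b → write _, move +1, go to A
A | __[b]baa   read b → write _, move +1, go to A
A | ___[b]aa   read b → write _, move +1, go to A
A | ____[a]a   read a → write _, move -1, go to H
H | ___[_]_a
M halts after 5 transitions.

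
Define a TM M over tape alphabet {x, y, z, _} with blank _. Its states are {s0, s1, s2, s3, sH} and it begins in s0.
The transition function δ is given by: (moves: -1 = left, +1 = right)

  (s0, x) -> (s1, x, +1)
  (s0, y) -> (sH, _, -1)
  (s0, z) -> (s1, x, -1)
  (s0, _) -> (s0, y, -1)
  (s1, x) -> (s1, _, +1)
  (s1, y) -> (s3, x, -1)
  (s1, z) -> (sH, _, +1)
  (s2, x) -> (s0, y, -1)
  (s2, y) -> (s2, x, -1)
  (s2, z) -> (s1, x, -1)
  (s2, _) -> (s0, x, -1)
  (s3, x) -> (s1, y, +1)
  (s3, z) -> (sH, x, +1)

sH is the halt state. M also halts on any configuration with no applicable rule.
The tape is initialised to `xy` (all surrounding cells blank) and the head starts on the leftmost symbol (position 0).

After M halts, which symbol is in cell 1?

_

s0 | [x]y_   read x → write x, move +1, go to s1
s1 | x[y]_   read y → write x, move -1, go to s3
s3 | [x]x_   read x → write y, move +1, go to s1
s1 | y[x]_   read x → write _, move +1, go to s1
s1 | y_[_]
Cell 1 holds _ when M halts.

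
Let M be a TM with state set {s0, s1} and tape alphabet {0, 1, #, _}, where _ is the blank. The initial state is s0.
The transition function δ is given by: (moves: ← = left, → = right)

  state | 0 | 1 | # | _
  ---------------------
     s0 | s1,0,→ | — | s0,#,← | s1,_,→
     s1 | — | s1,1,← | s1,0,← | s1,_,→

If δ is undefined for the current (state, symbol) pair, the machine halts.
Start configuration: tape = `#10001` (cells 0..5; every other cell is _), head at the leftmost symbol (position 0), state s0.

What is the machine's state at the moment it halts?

state=s0 head=0 tape=_[#]10001   (s0,#)→(s0,#,←)
state=s0 head=-1 tape=[_]#10001   (s0,_)→(s1,_,→)
state=s1 head=0 tape=_[#]10001   (s1,#)→(s1,0,←)
state=s1 head=-1 tape=[_]010001   (s1,_)→(s1,_,→)
state=s1 head=0 tape=_[0]10001
No transition is defined for (s1, 0); M halts in state s1.

s1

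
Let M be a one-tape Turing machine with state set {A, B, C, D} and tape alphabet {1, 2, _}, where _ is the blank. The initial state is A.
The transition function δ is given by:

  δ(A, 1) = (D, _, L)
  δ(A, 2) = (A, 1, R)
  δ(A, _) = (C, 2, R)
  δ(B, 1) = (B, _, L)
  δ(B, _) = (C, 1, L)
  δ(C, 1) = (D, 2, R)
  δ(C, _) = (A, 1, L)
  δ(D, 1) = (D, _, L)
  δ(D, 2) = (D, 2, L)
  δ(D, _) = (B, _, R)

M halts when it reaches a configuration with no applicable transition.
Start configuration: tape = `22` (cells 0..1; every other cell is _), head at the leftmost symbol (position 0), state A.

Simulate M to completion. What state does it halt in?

state=A head=0 tape=___[2]2__   (A,2)→(A,1,R)
state=A head=1 tape=___1[2]__   (A,2)→(A,1,R)
state=A head=2 tape=___11[_]_   (A,_)→(C,2,R)
state=C head=3 tape=___112[_]   (C,_)→(A,1,L)
state=A head=2 tape=___11[2]1   (A,2)→(A,1,R)
state=A head=3 tape=___111[1]   (A,1)→(D,_,L)
state=D head=2 tape=___11[1]_   (D,1)→(D,_,L)
state=D head=1 tape=___1[1]__   (D,1)→(D,_,L)
state=D head=0 tape=___[1]___   (D,1)→(D,_,L)
state=D head=-1 tape=__[_]____   (D,_)→(B,_,R)
state=B head=0 tape=___[_]___   (B,_)→(C,1,L)
state=C head=-1 tape=__[_]1___   (C,_)→(A,1,L)
state=A head=-2 tape=_[_]11___   (A,_)→(C,2,R)
state=C head=-1 tape=_2[1]1___   (C,1)→(D,2,R)
state=D head=0 tape=_22[1]___   (D,1)→(D,_,L)
state=D head=-1 tape=_2[2]____   (D,2)→(D,2,L)
state=D head=-2 tape=_[2]2____   (D,2)→(D,2,L)
state=D head=-3 tape=[_]22____   (D,_)→(B,_,R)
state=B head=-2 tape=_[2]2____
No transition is defined for (B, 2); M halts in state B.

B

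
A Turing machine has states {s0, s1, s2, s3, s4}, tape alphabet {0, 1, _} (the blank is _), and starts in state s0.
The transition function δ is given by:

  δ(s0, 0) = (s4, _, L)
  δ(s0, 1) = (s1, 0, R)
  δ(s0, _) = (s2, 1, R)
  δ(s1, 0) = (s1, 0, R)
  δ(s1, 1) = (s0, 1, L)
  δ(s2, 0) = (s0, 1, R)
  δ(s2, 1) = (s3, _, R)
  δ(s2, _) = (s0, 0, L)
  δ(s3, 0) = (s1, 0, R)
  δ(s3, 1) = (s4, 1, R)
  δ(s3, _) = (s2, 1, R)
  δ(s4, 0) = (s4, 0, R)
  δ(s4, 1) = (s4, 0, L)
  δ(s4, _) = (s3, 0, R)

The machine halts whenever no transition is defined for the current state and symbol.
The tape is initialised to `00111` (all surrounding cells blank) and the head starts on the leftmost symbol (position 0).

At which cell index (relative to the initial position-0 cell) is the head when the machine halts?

s0 | _[0]0111____   read 0 → write _, move L, go to s4
s4 | [_]_0111____   read _ → write 0, move R, go to s3
s3 | 0[_]0111____   read _ → write 1, move R, go to s2
s2 | 01[0]111____   read 0 → write 1, move R, go to s0
s0 | 011[1]11____   read 1 → write 0, move R, go to s1
s1 | 0110[1]1____   read 1 → write 1, move L, go to s0
s0 | 011[0]11____   read 0 → write _, move L, go to s4
s4 | 01[1]_11____   read 1 → write 0, move L, go to s4
s4 | 0[1]0_11____   read 1 → write 0, move L, go to s4
s4 | [0]00_11____   read 0 → write 0, move R, go to s4
s4 | 0[0]0_11____   read 0 → write 0, move R, go to s4
s4 | 00[0]_11____   read 0 → write 0, move R, go to s4
s4 | 000[_]11____   read _ → write 0, move R, go to s3
s3 | 0000[1]1____   read 1 → write 1, move R, go to s4
s4 | 00001[1]____   read 1 → write 0, move L, go to s4
s4 | 0000[1]0____   read 1 → write 0, move L, go to s4
s4 | 000[0]00____   read 0 → write 0, move R, go to s4
s4 | 0000[0]0____   read 0 → write 0, move R, go to s4
s4 | 00000[0]____   read 0 → write 0, move R, go to s4
s4 | 000000[_]___   read _ → write 0, move R, go to s3
s3 | 0000000[_]__   read _ → write 1, move R, go to s2
s2 | 00000001[_]_   read _ → write 0, move L, go to s0
s0 | 0000000[1]0_   read 1 → write 0, move R, go to s1
s1 | 00000000[0]_   read 0 → write 0, move R, go to s1
s1 | 000000000[_]
At halt the head is at cell 8.

8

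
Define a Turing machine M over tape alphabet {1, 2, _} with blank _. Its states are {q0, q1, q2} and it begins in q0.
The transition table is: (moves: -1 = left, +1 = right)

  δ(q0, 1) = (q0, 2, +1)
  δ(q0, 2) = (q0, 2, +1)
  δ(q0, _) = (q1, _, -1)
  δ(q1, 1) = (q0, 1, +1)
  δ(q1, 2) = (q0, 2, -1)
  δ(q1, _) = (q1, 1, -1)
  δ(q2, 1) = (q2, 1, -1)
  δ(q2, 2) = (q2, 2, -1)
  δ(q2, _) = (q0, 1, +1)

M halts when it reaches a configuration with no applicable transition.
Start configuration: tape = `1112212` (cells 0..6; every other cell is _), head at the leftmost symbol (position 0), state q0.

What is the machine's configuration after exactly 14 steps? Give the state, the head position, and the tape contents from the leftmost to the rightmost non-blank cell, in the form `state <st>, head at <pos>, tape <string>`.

state q0, head at 6, tape 2222222

q0 | [1]112212_   read 1 → write 2, move +1, go to q0
q0 | 2[1]12212_   read 1 → write 2, move +1, go to q0
q0 | 22[1]2212_   read 1 → write 2, move +1, go to q0
q0 | 222[2]212_   read 2 → write 2, move +1, go to q0
q0 | 2222[2]12_   read 2 → write 2, move +1, go to q0
q0 | 22222[1]2_   read 1 → write 2, move +1, go to q0
q0 | 222222[2]_   read 2 → write 2, move +1, go to q0
q0 | 2222222[_]   read _ → write _, move -1, go to q1
q1 | 222222[2]_   read 2 → write 2, move -1, go to q0
q0 | 22222[2]2_   read 2 → write 2, move +1, go to q0
q0 | 222222[2]_   read 2 → write 2, move +1, go to q0
q0 | 2222222[_]   read _ → write _, move -1, go to q1
q1 | 222222[2]_   read 2 → write 2, move -1, go to q0
q0 | 22222[2]2_   read 2 → write 2, move +1, go to q0
q0 | 222222[2]_
After 14 steps: state q0, head at 6, tape 2222222.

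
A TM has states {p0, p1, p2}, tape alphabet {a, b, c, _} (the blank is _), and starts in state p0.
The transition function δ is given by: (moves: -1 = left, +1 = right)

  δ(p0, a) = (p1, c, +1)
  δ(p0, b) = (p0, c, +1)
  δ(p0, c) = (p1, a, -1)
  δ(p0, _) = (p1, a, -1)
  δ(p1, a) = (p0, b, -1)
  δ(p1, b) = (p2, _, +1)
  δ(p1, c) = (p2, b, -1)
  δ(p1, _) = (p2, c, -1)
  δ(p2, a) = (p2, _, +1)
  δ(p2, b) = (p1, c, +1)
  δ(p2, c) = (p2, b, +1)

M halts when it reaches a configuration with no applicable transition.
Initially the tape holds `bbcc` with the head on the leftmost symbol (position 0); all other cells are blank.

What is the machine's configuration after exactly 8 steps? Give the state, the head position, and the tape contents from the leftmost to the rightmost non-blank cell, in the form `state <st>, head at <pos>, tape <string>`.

p0 | [b]bcc   read b → write c, move +1, go to p0
p0 | c[b]cc   read b → write c, move +1, go to p0
p0 | cc[c]c   read c → write a, move -1, go to p1
p1 | c[c]ac   read c → write b, move -1, go to p2
p2 | [c]bac   read c → write b, move +1, go to p2
p2 | b[b]ac   read b → write c, move +1, go to p1
p1 | bc[a]c   read a → write b, move -1, go to p0
p0 | b[c]bc   read c → write a, move -1, go to p1
p1 | [b]abc
After 8 steps: state p1, head at 0, tape babc.

state p1, head at 0, tape babc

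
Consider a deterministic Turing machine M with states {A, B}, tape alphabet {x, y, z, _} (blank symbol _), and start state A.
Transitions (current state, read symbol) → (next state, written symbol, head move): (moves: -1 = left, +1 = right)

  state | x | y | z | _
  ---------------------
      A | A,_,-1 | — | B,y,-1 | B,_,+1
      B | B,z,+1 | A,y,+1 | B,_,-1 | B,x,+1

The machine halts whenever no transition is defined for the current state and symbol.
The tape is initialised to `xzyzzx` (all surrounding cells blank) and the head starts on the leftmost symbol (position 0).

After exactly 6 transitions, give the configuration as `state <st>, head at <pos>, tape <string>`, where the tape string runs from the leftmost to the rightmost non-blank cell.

A | _[x]zyzzx   read x → write _, move -1, go to A
A | [_]_zyzzx   read _ → write _, move +1, go to B
B | _[_]zyzzx   read _ → write x, move +1, go to B
B | _x[z]yzzx   read z → write _, move -1, go to B
B | _[x]_yzzx   read x → write z, move +1, go to B
B | _z[_]yzzx   read _ → write x, move +1, go to B
B | _zx[y]zzx
After 6 steps: state B, head at 2, tape zxyzzx.

state B, head at 2, tape zxyzzx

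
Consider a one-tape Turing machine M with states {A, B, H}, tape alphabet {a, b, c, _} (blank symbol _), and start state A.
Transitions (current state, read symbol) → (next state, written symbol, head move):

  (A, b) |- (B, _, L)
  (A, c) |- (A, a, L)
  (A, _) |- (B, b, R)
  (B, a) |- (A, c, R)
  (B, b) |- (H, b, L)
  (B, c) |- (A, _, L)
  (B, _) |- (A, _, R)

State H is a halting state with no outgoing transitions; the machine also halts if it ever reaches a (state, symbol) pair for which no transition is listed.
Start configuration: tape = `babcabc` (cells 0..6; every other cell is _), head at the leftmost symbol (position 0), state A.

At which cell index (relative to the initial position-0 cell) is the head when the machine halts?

4

A | _[b]abcabc   read b → write _, move L, go to B
B | [_]_abcabc   read _ → write _, move R, go to A
A | _[_]abcabc   read _ → write b, move R, go to B
B | _b[a]bcabc   read a → write c, move R, go to A
A | _bc[b]cabc   read b → write _, move L, go to B
B | _b[c]_cabc   read c → write _, move L, go to A
A | _[b]__cabc   read b → write _, move L, go to B
B | [_]___cabc   read _ → write _, move R, go to A
A | _[_]__cabc   read _ → write b, move R, go to B
B | _b[_]_cabc   read _ → write _, move R, go to A
A | _b_[_]cabc   read _ → write b, move R, go to B
B | _b_b[c]abc   read c → write _, move L, go to A
A | _b_[b]_abc   read b → write _, move L, go to B
B | _b[_]__abc   read _ → write _, move R, go to A
A | _b_[_]_abc   read _ → write b, move R, go to B
B | _b_b[_]abc   read _ → write _, move R, go to A
A | _b_b_[a]bc
At halt the head is at cell 4.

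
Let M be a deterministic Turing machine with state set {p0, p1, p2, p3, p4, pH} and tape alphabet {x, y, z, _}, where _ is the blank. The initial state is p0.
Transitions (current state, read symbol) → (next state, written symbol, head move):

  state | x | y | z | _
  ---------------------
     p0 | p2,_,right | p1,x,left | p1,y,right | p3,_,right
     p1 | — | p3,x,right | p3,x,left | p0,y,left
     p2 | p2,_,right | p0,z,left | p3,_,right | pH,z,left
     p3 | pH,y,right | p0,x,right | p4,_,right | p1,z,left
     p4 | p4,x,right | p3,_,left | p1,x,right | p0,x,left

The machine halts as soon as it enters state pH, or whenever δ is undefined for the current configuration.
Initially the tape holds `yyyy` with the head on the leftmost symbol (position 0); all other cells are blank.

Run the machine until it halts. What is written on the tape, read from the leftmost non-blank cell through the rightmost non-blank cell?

state=p0 head=0 tape=__[y]yyy   (p0,y)→(p1,x,left)
state=p1 head=-1 tape=_[_]xyyy   (p1,_)→(p0,y,left)
state=p0 head=-2 tape=[_]yxyyy   (p0,_)→(p3,_,right)
state=p3 head=-1 tape=_[y]xyyy   (p3,y)→(p0,x,right)
state=p0 head=0 tape=_x[x]yyy   (p0,x)→(p2,_,right)
state=p2 head=1 tape=_x_[y]yy   (p2,y)→(p0,z,left)
state=p0 head=0 tape=_x[_]zyy   (p0,_)→(p3,_,right)
state=p3 head=1 tape=_x_[z]yy   (p3,z)→(p4,_,right)
state=p4 head=2 tape=_x__[y]y   (p4,y)→(p3,_,left)
state=p3 head=1 tape=_x_[_]_y   (p3,_)→(p1,z,left)
state=p1 head=0 tape=_x[_]z_y   (p1,_)→(p0,y,left)
state=p0 head=-1 tape=_[x]yz_y   (p0,x)→(p2,_,right)
state=p2 head=0 tape=__[y]z_y   (p2,y)→(p0,z,left)
state=p0 head=-1 tape=_[_]zz_y   (p0,_)→(p3,_,right)
state=p3 head=0 tape=__[z]z_y   (p3,z)→(p4,_,right)
state=p4 head=1 tape=___[z]_y   (p4,z)→(p1,x,right)
state=p1 head=2 tape=___x[_]y   (p1,_)→(p0,y,left)
state=p0 head=1 tape=___[x]yy   (p0,x)→(p2,_,right)
state=p2 head=2 tape=____[y]y   (p2,y)→(p0,z,left)
state=p0 head=1 tape=___[_]zy   (p0,_)→(p3,_,right)
state=p3 head=2 tape=____[z]y   (p3,z)→(p4,_,right)
state=p4 head=3 tape=_____[y]   (p4,y)→(p3,_,left)
state=p3 head=2 tape=____[_]_   (p3,_)→(p1,z,left)
state=p1 head=1 tape=___[_]z_   (p1,_)→(p0,y,left)
state=p0 head=0 tape=__[_]yz_   (p0,_)→(p3,_,right)
state=p3 head=1 tape=___[y]z_   (p3,y)→(p0,x,right)
state=p0 head=2 tape=___x[z]_   (p0,z)→(p1,y,right)
state=p1 head=3 tape=___xy[_]   (p1,_)→(p0,y,left)
state=p0 head=2 tape=___x[y]y   (p0,y)→(p1,x,left)
state=p1 head=1 tape=___[x]xy
The non-blank tape span at halt is xxy.

xxy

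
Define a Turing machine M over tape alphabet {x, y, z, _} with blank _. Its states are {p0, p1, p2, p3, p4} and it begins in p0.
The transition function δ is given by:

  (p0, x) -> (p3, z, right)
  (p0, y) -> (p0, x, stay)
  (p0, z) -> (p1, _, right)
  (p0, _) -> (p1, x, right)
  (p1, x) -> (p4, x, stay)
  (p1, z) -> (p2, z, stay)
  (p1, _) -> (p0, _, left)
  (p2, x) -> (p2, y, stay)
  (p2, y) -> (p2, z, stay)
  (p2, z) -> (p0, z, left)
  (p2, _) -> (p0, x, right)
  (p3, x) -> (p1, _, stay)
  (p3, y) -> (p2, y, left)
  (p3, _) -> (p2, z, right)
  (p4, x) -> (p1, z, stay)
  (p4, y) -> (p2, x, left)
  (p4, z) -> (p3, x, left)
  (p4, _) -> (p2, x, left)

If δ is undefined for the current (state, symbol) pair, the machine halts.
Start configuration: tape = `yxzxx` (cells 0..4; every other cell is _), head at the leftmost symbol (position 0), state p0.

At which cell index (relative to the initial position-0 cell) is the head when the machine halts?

2

state=p0 head=0 tape=[y]xzxx   (p0,y)→(p0,x,stay)
state=p0 head=0 tape=[x]xzxx   (p0,x)→(p3,z,right)
state=p3 head=1 tape=z[x]zxx   (p3,x)→(p1,_,stay)
state=p1 head=1 tape=z[_]zxx   (p1,_)→(p0,_,left)
state=p0 head=0 tape=[z]_zxx   (p0,z)→(p1,_,right)
state=p1 head=1 tape=_[_]zxx   (p1,_)→(p0,_,left)
state=p0 head=0 tape=[_]_zxx   (p0,_)→(p1,x,right)
state=p1 head=1 tape=x[_]zxx   (p1,_)→(p0,_,left)
state=p0 head=0 tape=[x]_zxx   (p0,x)→(p3,z,right)
state=p3 head=1 tape=z[_]zxx   (p3,_)→(p2,z,right)
state=p2 head=2 tape=zz[z]xx   (p2,z)→(p0,z,left)
state=p0 head=1 tape=z[z]zxx   (p0,z)→(p1,_,right)
state=p1 head=2 tape=z_[z]xx   (p1,z)→(p2,z,stay)
state=p2 head=2 tape=z_[z]xx   (p2,z)→(p0,z,left)
state=p0 head=1 tape=z[_]zxx   (p0,_)→(p1,x,right)
state=p1 head=2 tape=zx[z]xx   (p1,z)→(p2,z,stay)
state=p2 head=2 tape=zx[z]xx   (p2,z)→(p0,z,left)
state=p0 head=1 tape=z[x]zxx   (p0,x)→(p3,z,right)
state=p3 head=2 tape=zz[z]xx
At halt the head is at cell 2.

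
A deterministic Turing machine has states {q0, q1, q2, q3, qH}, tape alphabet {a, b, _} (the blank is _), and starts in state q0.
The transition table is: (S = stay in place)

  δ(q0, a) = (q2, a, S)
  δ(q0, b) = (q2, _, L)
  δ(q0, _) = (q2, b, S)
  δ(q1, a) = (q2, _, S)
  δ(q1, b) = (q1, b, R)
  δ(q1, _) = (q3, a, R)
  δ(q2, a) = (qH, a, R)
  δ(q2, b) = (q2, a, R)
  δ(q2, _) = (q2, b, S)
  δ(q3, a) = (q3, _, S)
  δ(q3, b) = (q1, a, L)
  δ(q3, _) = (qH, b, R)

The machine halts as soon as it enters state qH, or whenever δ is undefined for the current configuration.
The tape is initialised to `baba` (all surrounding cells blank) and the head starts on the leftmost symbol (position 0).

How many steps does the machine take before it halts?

q0 | _[b]aba   read b → write _, move L, go to q2
q2 | [_]_aba   read _ → write b, move S, go to q2
q2 | [b]_aba   read b → write a, move R, go to q2
q2 | a[_]aba   read _ → write b, move S, go to q2
q2 | a[b]aba   read b → write a, move R, go to q2
q2 | aa[a]ba   read a → write a, move R, go to qH
qH | aaa[b]a
M halts after 6 transitions.

6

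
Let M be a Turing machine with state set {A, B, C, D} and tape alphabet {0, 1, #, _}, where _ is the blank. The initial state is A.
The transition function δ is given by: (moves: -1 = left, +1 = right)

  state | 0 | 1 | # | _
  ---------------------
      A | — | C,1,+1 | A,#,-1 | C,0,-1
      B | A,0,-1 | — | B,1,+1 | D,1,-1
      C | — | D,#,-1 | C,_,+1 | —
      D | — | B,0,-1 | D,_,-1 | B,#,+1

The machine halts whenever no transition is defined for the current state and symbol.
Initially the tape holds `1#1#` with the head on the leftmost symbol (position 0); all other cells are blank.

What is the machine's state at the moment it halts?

B

state=A head=0 tape=[1]#1#_   (A,1)→(C,1,+1)
state=C head=1 tape=1[#]1#_   (C,#)→(C,_,+1)
state=C head=2 tape=1_[1]#_   (C,1)→(D,#,-1)
state=D head=1 tape=1[_]##_   (D,_)→(B,#,+1)
state=B head=2 tape=1#[#]#_   (B,#)→(B,1,+1)
state=B head=3 tape=1#1[#]_   (B,#)→(B,1,+1)
state=B head=4 tape=1#11[_]   (B,_)→(D,1,-1)
state=D head=3 tape=1#1[1]1   (D,1)→(B,0,-1)
state=B head=2 tape=1#[1]01
No transition is defined for (B, 1); M halts in state B.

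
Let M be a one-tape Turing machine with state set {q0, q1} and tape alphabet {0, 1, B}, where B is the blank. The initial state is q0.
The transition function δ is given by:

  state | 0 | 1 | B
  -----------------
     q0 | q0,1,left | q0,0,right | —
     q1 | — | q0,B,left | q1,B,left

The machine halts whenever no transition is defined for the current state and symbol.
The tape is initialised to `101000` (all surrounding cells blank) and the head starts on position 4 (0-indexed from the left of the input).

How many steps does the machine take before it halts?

q0 | 1010[0]0B   read 0 → write 1, move left, go to q0
q0 | 101[0]10B   read 0 → write 1, move left, go to q0
q0 | 10[1]110B   read 1 → write 0, move right, go to q0
q0 | 100[1]10B   read 1 → write 0, move right, go to q0
q0 | 1000[1]0B   read 1 → write 0, move right, go to q0
q0 | 10000[0]B   read 0 → write 1, move left, go to q0
q0 | 1000[0]1B   read 0 → write 1, move left, go to q0
q0 | 100[0]11B   read 0 → write 1, move left, go to q0
q0 | 10[0]111B   read 0 → write 1, move left, go to q0
q0 | 1[0]1111B   read 0 → write 1, move left, go to q0
q0 | [1]11111B   read 1 → write 0, move right, go to q0
q0 | 0[1]1111B   read 1 → write 0, move right, go to q0
q0 | 00[1]111B   read 1 → write 0, move right, go to q0
q0 | 000[1]11B   read 1 → write 0, move right, go to q0
q0 | 0000[1]1B   read 1 → write 0, move right, go to q0
q0 | 00000[1]B   read 1 → write 0, move right, go to q0
q0 | 000000[B]
M halts after 16 transitions.

16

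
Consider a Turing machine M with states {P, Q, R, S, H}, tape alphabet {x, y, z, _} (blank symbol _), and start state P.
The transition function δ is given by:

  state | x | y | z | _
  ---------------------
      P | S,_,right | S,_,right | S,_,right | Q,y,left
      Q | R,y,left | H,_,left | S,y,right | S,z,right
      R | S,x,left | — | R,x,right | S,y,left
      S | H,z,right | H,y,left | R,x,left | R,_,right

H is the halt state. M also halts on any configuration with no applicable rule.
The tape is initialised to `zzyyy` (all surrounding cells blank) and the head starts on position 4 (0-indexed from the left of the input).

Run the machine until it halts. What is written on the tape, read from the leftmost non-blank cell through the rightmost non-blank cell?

zzyy__y

state=P head=4 tape=zzyy[y]__   (P,y)→(S,_,right)
state=S head=5 tape=zzyy_[_]_   (S,_)→(R,_,right)
state=R head=6 tape=zzyy__[_]   (R,_)→(S,y,left)
state=S head=5 tape=zzyy_[_]y   (S,_)→(R,_,right)
state=R head=6 tape=zzyy__[y]
The non-blank tape span at halt is zzyy__y.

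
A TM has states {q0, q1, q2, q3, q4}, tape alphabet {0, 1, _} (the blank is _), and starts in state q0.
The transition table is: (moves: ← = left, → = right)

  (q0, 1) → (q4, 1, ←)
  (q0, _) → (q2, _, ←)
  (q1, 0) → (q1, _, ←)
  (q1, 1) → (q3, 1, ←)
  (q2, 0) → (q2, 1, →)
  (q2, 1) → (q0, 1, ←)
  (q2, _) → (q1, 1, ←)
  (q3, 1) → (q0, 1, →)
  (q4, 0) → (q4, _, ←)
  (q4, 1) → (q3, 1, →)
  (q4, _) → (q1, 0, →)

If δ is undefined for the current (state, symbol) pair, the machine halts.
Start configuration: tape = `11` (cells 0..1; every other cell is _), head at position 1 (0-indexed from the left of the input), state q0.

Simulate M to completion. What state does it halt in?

q3

state=q0 head=1 tape=_1[1]_   (q0,1)→(q4,1,←)
state=q4 head=0 tape=_[1]1_   (q4,1)→(q3,1,→)
state=q3 head=1 tape=_1[1]_   (q3,1)→(q0,1,→)
state=q0 head=2 tape=_11[_]   (q0,_)→(q2,_,←)
state=q2 head=1 tape=_1[1]_   (q2,1)→(q0,1,←)
state=q0 head=0 tape=_[1]1_   (q0,1)→(q4,1,←)
state=q4 head=-1 tape=[_]11_   (q4,_)→(q1,0,→)
state=q1 head=0 tape=0[1]1_   (q1,1)→(q3,1,←)
state=q3 head=-1 tape=[0]11_
No transition is defined for (q3, 0); M halts in state q3.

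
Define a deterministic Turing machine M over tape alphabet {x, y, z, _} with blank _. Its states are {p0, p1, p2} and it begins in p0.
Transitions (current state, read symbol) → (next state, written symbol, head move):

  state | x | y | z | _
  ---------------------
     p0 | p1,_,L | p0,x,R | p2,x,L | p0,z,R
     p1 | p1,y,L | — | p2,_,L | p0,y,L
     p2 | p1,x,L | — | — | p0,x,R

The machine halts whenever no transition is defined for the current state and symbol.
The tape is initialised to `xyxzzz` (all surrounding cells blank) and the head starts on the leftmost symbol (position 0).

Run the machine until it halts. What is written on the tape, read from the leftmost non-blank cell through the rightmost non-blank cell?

xzxzzzzxzxzz

p0 | ______[x]yxzzz   read x → write _, move L, go to p1
p1 | _____[_]_yxzzz   read _ → write y, move L, go to p0
p0 | ____[_]y_yxzzz   read _ → write z, move R, go to p0
p0 | ____z[y]_yxzzz   read y → write x, move R, go to p0
p0 | ____zx[_]yxzzz   read _ → write z, move R, go to p0
p0 | ____zxz[y]xzzz   read y → write x, move R, go to p0
p0 | ____zxzx[x]zzz   read x → write _, move L, go to p1
p1 | ____zxz[x]_zzz   read x → write y, move L, go to p1
p1 | ____zx[z]y_zzz   read z → write _, move L, go to p2
p2 | ____z[x]_y_zzz   read x → write x, move L, go to p1
p1 | ____[z]x_y_zzz   read z → write _, move L, go to p2
p2 | ___[_]_x_y_zzz   read _ → write x, move R, go to p0
p0 | ___x[_]x_y_zzz   read _ → write z, move R, go to p0
p0 | ___xz[x]_y_zzz   read x → write _, move L, go to p1
p1 | ___x[z]__y_zzz   read z → write _, move L, go to p2
p2 | ___[x]___y_zzz   read x → write x, move L, go to p1
p1 | __[_]x___y_zzz   read _ → write y, move L, go to p0
p0 | _[_]yx___y_zzz   read _ → write z, move R, go to p0
p0 | _z[y]x___y_zzz   read y → write x, move R, go to p0
p0 | _zx[x]___y_zzz   read x → write _, move L, go to p1
p1 | _z[x]____y_zzz   read x → write y, move L, go to p1
p1 | _[z]y____y_zzz   read z → write _, move L, go to p2
p2 | [_]_y____y_zzz   read _ → write x, move R, go to p0
p0 | x[_]y____y_zzz   read _ → write z, move R, go to p0
p0 | xz[y]____y_zzz   read y → write x, move R, go to p0
p0 | xzx[_]___y_zzz   read _ → write z, move R, go to p0
p0 | xzxz[_]__y_zzz   read _ → write z, move R, go to p0
p0 | xzxzz[_]_y_zzz   read _ → write z, move R, go to p0
p0 | xzxzzz[_]y_zzz   read _ → write z, move R, go to p0
p0 | xzxzzzz[y]_zzz   read y → write x, move R, go to p0
p0 | xzxzzzzx[_]zzz   read _ → write z, move R, go to p0
p0 | xzxzzzzxz[z]zz   read z → write x, move L, go to p2
p2 | xzxzzzzx[z]xzz
The non-blank tape span at halt is xzxzzzzxzxzz.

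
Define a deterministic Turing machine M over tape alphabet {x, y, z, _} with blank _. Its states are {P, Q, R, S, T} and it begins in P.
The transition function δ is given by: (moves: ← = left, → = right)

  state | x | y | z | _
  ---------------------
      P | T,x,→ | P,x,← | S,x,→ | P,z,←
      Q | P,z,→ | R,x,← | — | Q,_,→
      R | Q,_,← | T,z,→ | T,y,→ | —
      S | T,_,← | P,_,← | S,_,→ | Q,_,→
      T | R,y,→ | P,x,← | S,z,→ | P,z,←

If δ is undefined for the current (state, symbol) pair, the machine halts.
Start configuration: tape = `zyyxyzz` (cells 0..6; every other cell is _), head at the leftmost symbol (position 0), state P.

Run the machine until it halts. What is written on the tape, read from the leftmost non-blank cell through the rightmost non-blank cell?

xx_y_zz

state=P head=0 tape=[z]yyxyzz   (P,z)→(S,x,→)
state=S head=1 tape=x[y]yxyzz   (S,y)→(P,_,←)
state=P head=0 tape=[x]_yxyzz   (P,x)→(T,x,→)
state=T head=1 tape=x[_]yxyzz   (T,_)→(P,z,←)
state=P head=0 tape=[x]zyxyzz   (P,x)→(T,x,→)
state=T head=1 tape=x[z]yxyzz   (T,z)→(S,z,→)
state=S head=2 tape=xz[y]xyzz   (S,y)→(P,_,←)
state=P head=1 tape=x[z]_xyzz   (P,z)→(S,x,→)
state=S head=2 tape=xx[_]xyzz   (S,_)→(Q,_,→)
state=Q head=3 tape=xx_[x]yzz   (Q,x)→(P,z,→)
state=P head=4 tape=xx_z[y]zz   (P,y)→(P,x,←)
state=P head=3 tape=xx_[z]xzz   (P,z)→(S,x,→)
state=S head=4 tape=xx_x[x]zz   (S,x)→(T,_,←)
state=T head=3 tape=xx_[x]_zz   (T,x)→(R,y,→)
state=R head=4 tape=xx_y[_]zz
The non-blank tape span at halt is xx_y_zz.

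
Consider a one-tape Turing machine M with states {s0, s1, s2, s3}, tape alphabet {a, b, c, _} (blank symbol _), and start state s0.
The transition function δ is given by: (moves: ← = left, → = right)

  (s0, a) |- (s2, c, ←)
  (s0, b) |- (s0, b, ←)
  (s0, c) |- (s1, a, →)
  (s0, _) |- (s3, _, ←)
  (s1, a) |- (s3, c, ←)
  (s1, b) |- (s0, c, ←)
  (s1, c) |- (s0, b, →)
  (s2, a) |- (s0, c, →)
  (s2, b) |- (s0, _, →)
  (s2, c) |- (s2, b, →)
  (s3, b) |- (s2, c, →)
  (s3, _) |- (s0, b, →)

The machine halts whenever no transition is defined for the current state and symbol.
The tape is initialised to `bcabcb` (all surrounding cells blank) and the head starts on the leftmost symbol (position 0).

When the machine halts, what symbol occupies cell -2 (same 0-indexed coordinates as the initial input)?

c

state=s0 head=0 tape=__[b]cabcb   (s0,b)→(s0,b,←)
state=s0 head=-1 tape=_[_]bcabcb   (s0,_)→(s3,_,←)
state=s3 head=-2 tape=[_]_bcabcb   (s3,_)→(s0,b,→)
state=s0 head=-1 tape=b[_]bcabcb   (s0,_)→(s3,_,←)
state=s3 head=-2 tape=[b]_bcabcb   (s3,b)→(s2,c,→)
state=s2 head=-1 tape=c[_]bcabcb
Cell -2 holds c when M halts.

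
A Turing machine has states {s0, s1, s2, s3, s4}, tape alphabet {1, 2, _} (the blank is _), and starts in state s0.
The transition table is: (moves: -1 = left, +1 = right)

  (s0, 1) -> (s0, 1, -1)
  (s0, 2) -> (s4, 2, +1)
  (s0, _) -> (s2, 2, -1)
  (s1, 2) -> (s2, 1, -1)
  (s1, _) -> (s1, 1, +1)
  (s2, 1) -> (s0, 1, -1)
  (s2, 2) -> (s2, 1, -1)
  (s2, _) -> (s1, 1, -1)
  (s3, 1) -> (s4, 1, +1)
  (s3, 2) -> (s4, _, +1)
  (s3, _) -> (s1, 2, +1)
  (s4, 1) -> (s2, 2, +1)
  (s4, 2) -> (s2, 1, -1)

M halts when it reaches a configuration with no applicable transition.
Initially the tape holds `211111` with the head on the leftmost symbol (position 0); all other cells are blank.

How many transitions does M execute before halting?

s0 | __[2]11111_   read 2 → write 2, move +1, go to s4
s4 | __2[1]1111_   read 1 → write 2, move +1, go to s2
s2 | __22[1]111_   read 1 → write 1, move -1, go to s0
s0 | __2[2]1111_   read 2 → write 2, move +1, go to s4
s4 | __22[1]111_   read 1 → write 2, move +1, go to s2
s2 | __222[1]11_   read 1 → write 1, move -1, go to s0
s0 | __22[2]111_   read 2 → write 2, move +1, go to s4
s4 | __222[1]11_   read 1 → write 2, move +1, go to s2
s2 | __2222[1]1_   read 1 → write 1, move -1, go to s0
s0 | __222[2]11_   read 2 → write 2, move +1, go to s4
s4 | __2222[1]1_   read 1 → write 2, move +1, go to s2
s2 | __22222[1]_   read 1 → write 1, move -1, go to s0
s0 | __2222[2]1_   read 2 → write 2, move +1, go to s4
s4 | __22222[1]_   read 1 → write 2, move +1, go to s2
s2 | __222222[_]   read _ → write 1, move -1, go to s1
s1 | __22222[2]1   read 2 → write 1, move -1, go to s2
s2 | __2222[2]11   read 2 → write 1, move -1, go to s2
s2 | __222[2]111   read 2 → write 1, move -1, go to s2
s2 | __22[2]1111   read 2 → write 1, move -1, go to s2
s2 | __2[2]11111   read 2 → write 1, move -1, go to s2
s2 | __[2]111111   read 2 → write 1, move -1, go to s2
s2 | _[_]1111111   read _ → write 1, move -1, go to s1
s1 | [_]11111111   read _ → write 1, move +1, go to s1
s1 | 1[1]1111111
M halts after 23 transitions.

23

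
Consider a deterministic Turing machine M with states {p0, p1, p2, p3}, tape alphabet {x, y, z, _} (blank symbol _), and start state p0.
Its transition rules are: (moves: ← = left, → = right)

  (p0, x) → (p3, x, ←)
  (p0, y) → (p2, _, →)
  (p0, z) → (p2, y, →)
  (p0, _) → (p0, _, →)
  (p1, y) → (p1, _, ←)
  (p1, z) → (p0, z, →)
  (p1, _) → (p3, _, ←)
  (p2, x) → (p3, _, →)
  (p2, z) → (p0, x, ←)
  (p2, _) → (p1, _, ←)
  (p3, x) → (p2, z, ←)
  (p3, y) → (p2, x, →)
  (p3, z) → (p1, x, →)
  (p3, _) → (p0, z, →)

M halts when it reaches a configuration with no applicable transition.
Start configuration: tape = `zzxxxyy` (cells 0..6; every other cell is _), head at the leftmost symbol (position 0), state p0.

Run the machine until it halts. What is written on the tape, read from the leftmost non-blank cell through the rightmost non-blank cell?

p0 | _[z]zxxxyy   read z → write y, move →, go to p2
p2 | _y[z]xxxyy   read z → write x, move ←, go to p0
p0 | _[y]xxxxyy   read y → write _, move →, go to p2
p2 | __[x]xxxyy   read x → write _, move →, go to p3
p3 | ___[x]xxyy   read x → write z, move ←, go to p2
p2 | __[_]zxxyy   read _ → write _, move ←, go to p1
p1 | _[_]_zxxyy   read _ → write _, move ←, go to p3
p3 | [_]__zxxyy   read _ → write z, move →, go to p0
p0 | z[_]_zxxyy   read _ → write _, move →, go to p0
p0 | z_[_]zxxyy   read _ → write _, move →, go to p0
p0 | z__[z]xxyy   read z → write y, move →, go to p2
p2 | z__y[x]xyy   read x → write _, move →, go to p3
p3 | z__y_[x]yy   read x → write z, move ←, go to p2
p2 | z__y[_]zyy   read _ → write _, move ←, go to p1
p1 | z__[y]_zyy   read y → write _, move ←, go to p1
p1 | z_[_]__zyy   read _ → write _, move ←, go to p3
p3 | z[_]___zyy   read _ → write z, move →, go to p0
p0 | zz[_]__zyy   read _ → write _, move →, go to p0
p0 | zz_[_]_zyy   read _ → write _, move →, go to p0
p0 | zz__[_]zyy   read _ → write _, move →, go to p0
p0 | zz___[z]yy   read z → write y, move →, go to p2
p2 | zz___y[y]y
The non-blank tape span at halt is zz___yyy.

zz___yyy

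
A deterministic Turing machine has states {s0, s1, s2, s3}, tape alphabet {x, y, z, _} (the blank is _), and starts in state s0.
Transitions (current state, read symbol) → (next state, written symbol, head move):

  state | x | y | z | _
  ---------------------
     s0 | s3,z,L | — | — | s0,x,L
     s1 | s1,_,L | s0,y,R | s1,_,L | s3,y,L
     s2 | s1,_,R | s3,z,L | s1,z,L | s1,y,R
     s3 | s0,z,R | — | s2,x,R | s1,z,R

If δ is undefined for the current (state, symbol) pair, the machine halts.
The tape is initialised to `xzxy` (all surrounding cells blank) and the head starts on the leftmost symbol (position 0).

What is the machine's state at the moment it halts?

s0

s0 | ___[x]zxy   read x → write z, move L, go to s3
s3 | __[_]zzxy   read _ → write z, move R, go to s1
s1 | __z[z]zxy   read z → write _, move L, go to s1
s1 | __[z]_zxy   read z → write _, move L, go to s1
s1 | _[_]__zxy   read _ → write y, move L, go to s3
s3 | [_]y__zxy   read _ → write z, move R, go to s1
s1 | z[y]__zxy   read y → write y, move R, go to s0
s0 | zy[_]_zxy   read _ → write x, move L, go to s0
s0 | z[y]x_zxy
No transition is defined for (s0, y); M halts in state s0.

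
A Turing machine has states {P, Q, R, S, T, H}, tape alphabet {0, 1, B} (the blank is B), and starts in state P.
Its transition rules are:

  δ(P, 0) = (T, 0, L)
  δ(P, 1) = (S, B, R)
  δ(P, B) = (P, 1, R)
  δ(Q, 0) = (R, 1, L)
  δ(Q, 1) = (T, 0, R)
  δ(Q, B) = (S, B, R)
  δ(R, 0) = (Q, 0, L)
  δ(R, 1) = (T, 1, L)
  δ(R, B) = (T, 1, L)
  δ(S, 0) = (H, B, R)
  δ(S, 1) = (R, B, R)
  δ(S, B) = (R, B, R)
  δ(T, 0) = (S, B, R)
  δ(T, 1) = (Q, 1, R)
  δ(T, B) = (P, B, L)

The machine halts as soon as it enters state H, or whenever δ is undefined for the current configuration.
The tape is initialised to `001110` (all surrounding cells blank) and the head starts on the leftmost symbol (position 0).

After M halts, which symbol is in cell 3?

B

P | BB[0]01110B   read 0 → write 0, move L, go to T
T | B[B]001110B   read B → write B, move L, go to P
P | [B]B001110B   read B → write 1, move R, go to P
P | 1[B]001110B   read B → write 1, move R, go to P
P | 11[0]01110B   read 0 → write 0, move L, go to T
T | 1[1]001110B   read 1 → write 1, move R, go to Q
Q | 11[0]01110B   read 0 → write 1, move L, go to R
R | 1[1]101110B   read 1 → write 1, move L, go to T
T | [1]1101110B   read 1 → write 1, move R, go to Q
Q | 1[1]101110B   read 1 → write 0, move R, go to T
T | 10[1]01110B   read 1 → write 1, move R, go to Q
Q | 101[0]1110B   read 0 → write 1, move L, go to R
R | 10[1]11110B   read 1 → write 1, move L, go to T
T | 1[0]111110B   read 0 → write B, move R, go to S
S | 1B[1]11110B   read 1 → write B, move R, go to R
R | 1BB[1]1110B   read 1 → write 1, move L, go to T
T | 1B[B]11110B   read B → write B, move L, go to P
P | 1[B]B11110B   read B → write 1, move R, go to P
P | 11[B]11110B   read B → write 1, move R, go to P
P | 111[1]1110B   read 1 → write B, move R, go to S
S | 111B[1]110B   read 1 → write B, move R, go to R
R | 111BB[1]10B   read 1 → write 1, move L, go to T
T | 111B[B]110B   read B → write B, move L, go to P
P | 111[B]B110B   read B → write 1, move R, go to P
P | 1111[B]110B   read B → write 1, move R, go to P
P | 11111[1]10B   read 1 → write B, move R, go to S
S | 11111B[1]0B   read 1 → write B, move R, go to R
R | 11111BB[0]B   read 0 → write 0, move L, go to Q
Q | 11111B[B]0B   read B → write B, move R, go to S
S | 11111BB[0]B   read 0 → write B, move R, go to H
H | 11111BBB[B]
Cell 3 holds B when M halts.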